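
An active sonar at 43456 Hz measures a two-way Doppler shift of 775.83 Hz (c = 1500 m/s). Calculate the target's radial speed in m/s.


13.39 m/s


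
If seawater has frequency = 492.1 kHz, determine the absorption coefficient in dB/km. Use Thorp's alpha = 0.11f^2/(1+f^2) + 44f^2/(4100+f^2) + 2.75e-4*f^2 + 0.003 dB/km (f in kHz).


f^2 = 242162.41
alpha = 0.11*242162.41/(1+242162.41) + 44*242162.41/(4100+242162.41) + 2.75e-4*242162.41 + 0.003 = 109.975

109.975 dB/km


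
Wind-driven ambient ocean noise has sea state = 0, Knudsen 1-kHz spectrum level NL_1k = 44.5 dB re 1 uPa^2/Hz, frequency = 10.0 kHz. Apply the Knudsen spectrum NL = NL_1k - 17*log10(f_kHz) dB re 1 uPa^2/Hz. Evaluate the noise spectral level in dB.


NL = NL_1k - 17*log10(f_kHz) = 44.5 - 17*log10(10.0) = 44.5 - (17.0) = 27.5

27.5 dB


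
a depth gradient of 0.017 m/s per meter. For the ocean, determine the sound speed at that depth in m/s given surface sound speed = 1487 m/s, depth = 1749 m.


c = 1487 + 0.017 * 1749 = 1516.733

1516.733 m/s


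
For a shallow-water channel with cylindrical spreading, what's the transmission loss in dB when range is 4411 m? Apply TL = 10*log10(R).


TL = 10*log10(4411) = 36.45

36.45 dB


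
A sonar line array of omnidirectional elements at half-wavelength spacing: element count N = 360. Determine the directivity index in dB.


DI = 10*log10(360) = 25.56

25.56 dB


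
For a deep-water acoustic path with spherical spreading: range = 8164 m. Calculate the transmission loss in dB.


78.24 dB


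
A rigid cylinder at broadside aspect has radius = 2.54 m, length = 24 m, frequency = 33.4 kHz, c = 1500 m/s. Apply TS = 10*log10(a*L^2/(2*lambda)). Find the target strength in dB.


42.12 dB


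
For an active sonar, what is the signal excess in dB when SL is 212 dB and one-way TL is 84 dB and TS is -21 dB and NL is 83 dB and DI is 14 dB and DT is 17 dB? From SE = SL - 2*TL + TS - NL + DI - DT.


-63 dB


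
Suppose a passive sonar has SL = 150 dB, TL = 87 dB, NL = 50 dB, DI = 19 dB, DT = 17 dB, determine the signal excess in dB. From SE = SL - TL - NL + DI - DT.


SE = SL - TL - NL + DI - DT = 150 - 87 - 50 + 19 - 17 = 15

15 dB


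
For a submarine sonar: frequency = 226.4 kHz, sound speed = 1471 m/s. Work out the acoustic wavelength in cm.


0.65 cm


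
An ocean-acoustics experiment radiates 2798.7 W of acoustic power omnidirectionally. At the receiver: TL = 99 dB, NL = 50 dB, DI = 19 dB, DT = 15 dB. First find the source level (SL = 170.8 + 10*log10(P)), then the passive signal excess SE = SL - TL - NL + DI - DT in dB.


Step 1: SL = 170.8 + 10*log10(2798.7) = 205.27 dB
Step 2: SE = SL - TL - NL + DI - DT = 205.27 - 99 - 50 + 19 - 15 = 60.27

60.27 dB


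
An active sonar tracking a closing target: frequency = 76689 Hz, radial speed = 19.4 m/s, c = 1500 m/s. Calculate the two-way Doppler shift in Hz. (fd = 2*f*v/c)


fd = 2*f*v/c = 2 * 76689 * 19.4 / 1500 = 1983.69

1983.69 Hz


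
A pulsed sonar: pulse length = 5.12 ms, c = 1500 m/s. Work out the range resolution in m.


dR = c*tau/2 = 1500 * 5.12e-3 / 2 = 3.84

3.84 m


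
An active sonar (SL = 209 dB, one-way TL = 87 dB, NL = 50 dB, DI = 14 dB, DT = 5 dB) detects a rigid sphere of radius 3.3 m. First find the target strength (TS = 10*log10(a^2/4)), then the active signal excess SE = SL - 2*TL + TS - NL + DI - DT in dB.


Step 1: TS = 10*log10(3.3^2/4) = 4.35 dB
Step 2: SE = SL - 2*TL + TS - NL + DI - DT = 209 - 2*87 + (4.35) - 50 + 14 - 5 = -1.65

-1.65 dB


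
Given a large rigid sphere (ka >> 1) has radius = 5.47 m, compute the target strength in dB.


8.74 dB


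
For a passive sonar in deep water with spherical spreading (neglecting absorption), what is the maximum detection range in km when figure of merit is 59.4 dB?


At max range FOM = TL, so 20*log10(R) = 59.4
R = 10^(59.4/20) = 933.25 m = 0.93 km

0.93 km


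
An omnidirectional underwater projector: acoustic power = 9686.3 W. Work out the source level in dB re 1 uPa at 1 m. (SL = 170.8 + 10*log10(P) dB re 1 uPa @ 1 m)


SL = 170.8 + 10*log10(9686.3) = 170.8 + 39.86 = 210.66

210.66 dB


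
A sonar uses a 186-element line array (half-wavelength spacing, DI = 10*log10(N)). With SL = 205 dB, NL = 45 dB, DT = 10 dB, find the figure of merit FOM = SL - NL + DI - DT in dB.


Step 1: DI = 10*log10(186) = 22.7 dB
Step 2: FOM = SL - NL + DI - DT = 205 - 45 + 22.7 - 10 = 172.7

172.7 dB


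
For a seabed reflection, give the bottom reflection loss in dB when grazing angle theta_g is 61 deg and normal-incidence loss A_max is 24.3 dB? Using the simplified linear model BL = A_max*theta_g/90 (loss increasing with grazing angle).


16.47 dB


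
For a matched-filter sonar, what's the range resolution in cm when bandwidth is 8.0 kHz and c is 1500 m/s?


9.38 cm


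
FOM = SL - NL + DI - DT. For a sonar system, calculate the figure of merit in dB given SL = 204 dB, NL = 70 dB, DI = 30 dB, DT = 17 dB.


FOM = SL - NL + DI - DT = 204 - 70 + 30 - 17 = 147

147 dB


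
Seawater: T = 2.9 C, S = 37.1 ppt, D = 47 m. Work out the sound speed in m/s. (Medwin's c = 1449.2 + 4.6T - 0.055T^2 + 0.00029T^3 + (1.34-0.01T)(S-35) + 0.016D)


c = 1449.2 + 4.6*2.9 - 0.055*2.9^2 + 0.00029*2.9^3 + (1.34 - 0.01*2.9)*(37.1 - 35) + 0.016*47 = 1465.59

1465.59 m/s


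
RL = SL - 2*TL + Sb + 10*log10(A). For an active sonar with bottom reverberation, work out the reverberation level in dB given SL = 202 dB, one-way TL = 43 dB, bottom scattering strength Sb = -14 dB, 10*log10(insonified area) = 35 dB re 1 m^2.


RL = SL - 2*TL + Sb + 10*log10(A) = 202 - 2*43 + (-14) + 35 = 137

137 dB


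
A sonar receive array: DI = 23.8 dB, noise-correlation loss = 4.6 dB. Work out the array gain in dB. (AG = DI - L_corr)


AG = DI - L_corr = 23.8 - 4.6 = 19.2

19.2 dB


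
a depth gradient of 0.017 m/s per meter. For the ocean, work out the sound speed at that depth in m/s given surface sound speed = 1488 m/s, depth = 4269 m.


c = 1488 + 0.017 * 4269 = 1560.573

1560.573 m/s


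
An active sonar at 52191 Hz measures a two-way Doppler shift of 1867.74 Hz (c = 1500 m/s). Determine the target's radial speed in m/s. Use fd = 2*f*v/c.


26.84 m/s


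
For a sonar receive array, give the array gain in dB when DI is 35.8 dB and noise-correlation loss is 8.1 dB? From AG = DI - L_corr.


AG = DI - L_corr = 35.8 - 8.1 = 27.7

27.7 dB


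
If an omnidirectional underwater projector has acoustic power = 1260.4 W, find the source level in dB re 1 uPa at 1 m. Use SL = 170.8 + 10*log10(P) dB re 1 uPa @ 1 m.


SL = 170.8 + 10*log10(1260.4) = 170.8 + 31.01 = 201.81

201.81 dB


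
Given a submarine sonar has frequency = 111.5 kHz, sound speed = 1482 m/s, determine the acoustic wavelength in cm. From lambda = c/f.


lambda = c/f = 1482 / 111500 = 0.0133 m = 1.33 cm

1.33 cm


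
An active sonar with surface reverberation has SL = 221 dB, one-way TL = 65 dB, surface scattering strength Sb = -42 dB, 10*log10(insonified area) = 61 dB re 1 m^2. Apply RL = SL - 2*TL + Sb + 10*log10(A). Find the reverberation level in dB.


RL = SL - 2*TL + Sb + 10*log10(A) = 221 - 2*65 + (-42) + 61 = 110

110 dB


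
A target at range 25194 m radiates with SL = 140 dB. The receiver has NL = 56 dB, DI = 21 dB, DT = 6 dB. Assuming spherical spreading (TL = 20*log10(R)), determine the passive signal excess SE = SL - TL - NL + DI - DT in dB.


Step 1: TL = 20*log10(25194) = 88.03 dB
Step 2: SE = 140 - 88.03 - 56 + 21 - 6 = 10.97

10.97 dB


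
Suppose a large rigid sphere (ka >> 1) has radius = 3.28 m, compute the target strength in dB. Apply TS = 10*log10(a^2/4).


TS = 10*log10(3.28^2 / 4) = 10*log10(2.6896) = 4.3

4.3 dB


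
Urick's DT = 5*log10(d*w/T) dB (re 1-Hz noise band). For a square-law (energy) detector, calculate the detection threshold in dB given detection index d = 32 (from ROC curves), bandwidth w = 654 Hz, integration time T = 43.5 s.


13.41 dB


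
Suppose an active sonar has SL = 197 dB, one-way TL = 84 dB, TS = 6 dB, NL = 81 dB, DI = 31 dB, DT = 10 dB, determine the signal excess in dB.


SE = SL - 2*TL + TS - NL + DI - DT = 197 - 2*84 + (6) - 81 + 31 - 10 = -25

-25 dB


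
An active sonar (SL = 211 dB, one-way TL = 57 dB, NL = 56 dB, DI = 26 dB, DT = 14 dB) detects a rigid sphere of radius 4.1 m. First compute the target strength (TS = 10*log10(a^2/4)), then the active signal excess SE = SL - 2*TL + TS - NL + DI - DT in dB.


Step 1: TS = 10*log10(4.1^2/4) = 6.24 dB
Step 2: SE = SL - 2*TL + TS - NL + DI - DT = 211 - 2*57 + (6.24) - 56 + 26 - 14 = 59.24

59.24 dB


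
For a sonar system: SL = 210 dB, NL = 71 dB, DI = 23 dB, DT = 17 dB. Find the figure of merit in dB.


FOM = SL - NL + DI - DT = 210 - 71 + 23 - 17 = 145

145 dB


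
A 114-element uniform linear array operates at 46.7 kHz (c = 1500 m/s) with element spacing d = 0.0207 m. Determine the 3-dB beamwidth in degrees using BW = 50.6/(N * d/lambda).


0.69 deg


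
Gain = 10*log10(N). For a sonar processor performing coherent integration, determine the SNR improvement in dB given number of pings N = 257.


Gain = 10*log10(257) = 24.1

24.1 dB


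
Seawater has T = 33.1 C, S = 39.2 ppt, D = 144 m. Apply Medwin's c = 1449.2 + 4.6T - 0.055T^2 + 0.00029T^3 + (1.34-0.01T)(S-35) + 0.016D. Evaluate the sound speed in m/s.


1558.26 m/s


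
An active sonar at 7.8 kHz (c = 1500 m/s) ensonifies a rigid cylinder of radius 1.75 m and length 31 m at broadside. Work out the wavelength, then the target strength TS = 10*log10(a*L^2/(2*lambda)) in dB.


Step 1: lambda = c/f = 1500/7800 = 0.19231 m
Step 2: TS = 10*log10(a*L^2/(2*lambda)) = 10*log10(1.75*31^2/(2*0.19231)) = 36.41

36.41 dB


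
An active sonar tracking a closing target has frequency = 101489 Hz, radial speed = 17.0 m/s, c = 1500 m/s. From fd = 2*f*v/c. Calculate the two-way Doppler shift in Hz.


2300.42 Hz


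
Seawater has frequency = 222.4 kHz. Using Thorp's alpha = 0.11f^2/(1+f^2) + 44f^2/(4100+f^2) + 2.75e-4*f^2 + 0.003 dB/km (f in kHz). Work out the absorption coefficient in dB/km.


f^2 = 49461.76
alpha = 0.11*49461.76/(1+49461.76) + 44*49461.76/(4100+49461.76) + 2.75e-4*49461.76 + 0.003 = 54.347

54.347 dB/km


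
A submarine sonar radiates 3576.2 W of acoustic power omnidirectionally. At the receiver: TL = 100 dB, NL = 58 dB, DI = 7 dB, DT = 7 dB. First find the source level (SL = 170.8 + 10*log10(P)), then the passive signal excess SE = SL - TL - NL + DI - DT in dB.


Step 1: SL = 170.8 + 10*log10(3576.2) = 206.33 dB
Step 2: SE = SL - TL - NL + DI - DT = 206.33 - 100 - 58 + 7 - 7 = 48.33

48.33 dB


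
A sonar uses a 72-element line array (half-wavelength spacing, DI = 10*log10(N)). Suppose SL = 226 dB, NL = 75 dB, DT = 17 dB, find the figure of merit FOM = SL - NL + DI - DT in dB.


Step 1: DI = 10*log10(72) = 18.57 dB
Step 2: FOM = SL - NL + DI - DT = 226 - 75 + 18.57 - 17 = 152.57

152.57 dB


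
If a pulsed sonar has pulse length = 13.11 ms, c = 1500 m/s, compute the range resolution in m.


dR = c*tau/2 = 1500 * 13.11e-3 / 2 = 9.8325

9.8325 m


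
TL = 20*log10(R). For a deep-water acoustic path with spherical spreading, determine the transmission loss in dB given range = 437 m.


52.81 dB


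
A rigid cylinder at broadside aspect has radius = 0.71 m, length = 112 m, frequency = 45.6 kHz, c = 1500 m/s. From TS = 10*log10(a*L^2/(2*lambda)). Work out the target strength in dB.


lambda = 1500/45600 = 0.03289 m
TS = 10*log10(0.71*112^2/(2*0.03289)) = 51.32

51.32 dB


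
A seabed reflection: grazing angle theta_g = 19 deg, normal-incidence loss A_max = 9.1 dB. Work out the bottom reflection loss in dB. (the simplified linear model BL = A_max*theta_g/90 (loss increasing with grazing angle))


BL = A_max * theta_g / 90 = 9.1 * 19 / 90 = 1.92

1.92 dB


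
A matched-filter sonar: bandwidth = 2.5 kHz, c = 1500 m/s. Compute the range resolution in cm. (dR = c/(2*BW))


dR = c/(2*BW) = 1500 / (2 * 2.5e3) = 0.3 m = 30.0 cm

30.0 cm


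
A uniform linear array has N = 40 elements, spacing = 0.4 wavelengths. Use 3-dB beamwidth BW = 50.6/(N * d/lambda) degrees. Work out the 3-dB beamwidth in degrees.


BW = 50.6 / (40 * 0.4) = 50.6 / 16.0 = 3.16

3.16 deg


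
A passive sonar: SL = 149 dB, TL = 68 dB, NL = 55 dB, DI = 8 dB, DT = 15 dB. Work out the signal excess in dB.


SE = SL - TL - NL + DI - DT = 149 - 68 - 55 + 8 - 15 = 19

19 dB


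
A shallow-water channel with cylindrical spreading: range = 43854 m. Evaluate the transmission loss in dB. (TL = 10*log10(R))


TL = 10*log10(43854) = 46.42

46.42 dB


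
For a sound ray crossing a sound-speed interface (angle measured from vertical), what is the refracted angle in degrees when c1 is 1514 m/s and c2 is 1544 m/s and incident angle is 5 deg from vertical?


sin(theta2) = (c2/c1)*sin(theta1) = (1544/1514)*sin(5 deg) = 0.08888
theta2 = arcsin(0.08888) = 5.1

5.1 deg


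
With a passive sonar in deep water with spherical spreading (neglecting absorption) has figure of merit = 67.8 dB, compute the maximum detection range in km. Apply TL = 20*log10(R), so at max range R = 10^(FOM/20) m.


At max range FOM = TL, so 20*log10(R) = 67.8
R = 10^(67.8/20) = 2454.71 m = 2.45 km

2.45 km


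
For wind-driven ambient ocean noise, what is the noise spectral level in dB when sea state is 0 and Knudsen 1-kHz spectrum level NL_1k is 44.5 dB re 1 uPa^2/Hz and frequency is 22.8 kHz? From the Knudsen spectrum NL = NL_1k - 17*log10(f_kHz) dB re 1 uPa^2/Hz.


NL = NL_1k - 17*log10(f_kHz) = 44.5 - 17*log10(22.8) = 44.5 - (23.08) = 21.42

21.42 dB


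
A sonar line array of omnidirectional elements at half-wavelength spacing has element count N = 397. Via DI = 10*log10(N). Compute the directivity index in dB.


25.99 dB


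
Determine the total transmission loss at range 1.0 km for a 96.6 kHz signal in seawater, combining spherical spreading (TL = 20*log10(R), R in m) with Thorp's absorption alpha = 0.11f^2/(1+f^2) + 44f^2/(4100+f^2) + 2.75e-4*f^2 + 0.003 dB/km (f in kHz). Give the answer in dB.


Step 1 (Thorp): alpha = 0.11*9331.56/(1+9331.56) + 44*9331.56/(4100+9331.56) + 2.75e-4*9331.56 + 0.003 = 33.2481 dB/km
Step 2: TL_spread = 20*log10(1000) = 60.0 dB
Step 3: TL_abs = alpha*R = 33.2481 * 1.0 = 33.25 dB
Step 4: TL_total = 60.0 + 33.25 = 93.25

93.25 dB


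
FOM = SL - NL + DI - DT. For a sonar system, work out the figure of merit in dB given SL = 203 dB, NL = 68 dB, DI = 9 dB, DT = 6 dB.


138 dB


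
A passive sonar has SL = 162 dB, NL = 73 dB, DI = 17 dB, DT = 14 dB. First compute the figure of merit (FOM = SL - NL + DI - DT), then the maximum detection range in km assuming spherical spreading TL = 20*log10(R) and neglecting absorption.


Step 1: FOM = SL - NL + DI - DT = 162 - 73 + 17 - 14 = 92 dB
Step 2: at max range FOM = TL = 20*log10(R), so R = 10^(92/20) = 39810.72 m = 39.81 km

39.81 km


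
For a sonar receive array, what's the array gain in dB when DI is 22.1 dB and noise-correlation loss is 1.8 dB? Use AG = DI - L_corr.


AG = DI - L_corr = 22.1 - 1.8 = 20.3

20.3 dB


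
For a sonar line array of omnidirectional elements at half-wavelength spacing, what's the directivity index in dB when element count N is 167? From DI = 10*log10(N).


DI = 10*log10(167) = 22.23

22.23 dB


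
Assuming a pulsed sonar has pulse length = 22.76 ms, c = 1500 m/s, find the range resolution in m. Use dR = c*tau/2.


dR = c*tau/2 = 1500 * 22.76e-3 / 2 = 17.07

17.07 m


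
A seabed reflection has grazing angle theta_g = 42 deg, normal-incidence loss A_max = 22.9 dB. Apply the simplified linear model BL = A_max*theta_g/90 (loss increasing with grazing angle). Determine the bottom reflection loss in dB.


10.69 dB


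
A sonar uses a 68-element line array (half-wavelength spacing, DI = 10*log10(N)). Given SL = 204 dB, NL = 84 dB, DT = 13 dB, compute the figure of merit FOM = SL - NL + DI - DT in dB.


125.33 dB


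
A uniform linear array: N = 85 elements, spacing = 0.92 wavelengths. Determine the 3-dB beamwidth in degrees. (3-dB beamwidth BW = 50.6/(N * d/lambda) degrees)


BW = 50.6 / (85 * 0.92) = 50.6 / 78.2 = 0.65

0.65 deg


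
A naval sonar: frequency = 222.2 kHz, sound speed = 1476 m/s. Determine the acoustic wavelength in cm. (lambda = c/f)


lambda = c/f = 1476 / 222200 = 0.0066 m = 0.66 cm

0.66 cm


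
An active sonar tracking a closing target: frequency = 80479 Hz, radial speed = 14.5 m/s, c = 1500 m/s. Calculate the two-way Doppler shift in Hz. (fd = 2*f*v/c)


fd = 2*f*v/c = 2 * 80479 * 14.5 / 1500 = 1555.93

1555.93 Hz


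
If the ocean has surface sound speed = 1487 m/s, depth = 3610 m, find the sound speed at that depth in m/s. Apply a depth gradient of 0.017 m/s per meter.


c = 1487 + 0.017 * 3610 = 1548.37

1548.37 m/s


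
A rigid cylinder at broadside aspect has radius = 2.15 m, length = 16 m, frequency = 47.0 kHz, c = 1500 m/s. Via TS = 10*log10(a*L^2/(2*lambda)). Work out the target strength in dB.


lambda = 1500/47000 = 0.03191 m
TS = 10*log10(2.15*16^2/(2*0.03191)) = 39.36

39.36 dB


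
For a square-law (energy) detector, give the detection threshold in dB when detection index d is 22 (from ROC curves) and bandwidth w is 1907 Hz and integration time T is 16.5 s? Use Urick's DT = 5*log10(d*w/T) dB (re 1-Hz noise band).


17.03 dB


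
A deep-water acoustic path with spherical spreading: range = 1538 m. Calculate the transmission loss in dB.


63.74 dB


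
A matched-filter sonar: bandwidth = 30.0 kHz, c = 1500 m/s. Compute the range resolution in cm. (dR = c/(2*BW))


dR = c/(2*BW) = 1500 / (2 * 30.0e3) = 0.025 m = 2.5 cm

2.5 cm


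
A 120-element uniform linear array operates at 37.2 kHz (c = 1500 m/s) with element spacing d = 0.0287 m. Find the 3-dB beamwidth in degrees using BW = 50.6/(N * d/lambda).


Step 1: lambda = 1500/37200 = 0.04032 m
Step 2: d/lambda = 0.0287/0.04032 = 0.7118
Step 3: BW = 50.6/(N * d/lambda) = 50.6/(120 * 0.7118) = 0.59

0.59 deg


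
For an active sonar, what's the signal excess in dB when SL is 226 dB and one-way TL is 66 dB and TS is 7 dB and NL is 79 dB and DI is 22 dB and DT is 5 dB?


SE = SL - 2*TL + TS - NL + DI - DT = 226 - 2*66 + (7) - 79 + 22 - 5 = 39

39 dB


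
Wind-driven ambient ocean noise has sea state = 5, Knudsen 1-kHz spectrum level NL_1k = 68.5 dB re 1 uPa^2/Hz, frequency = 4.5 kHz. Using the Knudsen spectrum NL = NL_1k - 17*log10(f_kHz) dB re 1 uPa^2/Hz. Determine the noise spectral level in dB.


NL = NL_1k - 17*log10(f_kHz) = 68.5 - 17*log10(4.5) = 68.5 - (11.1) = 57.4

57.4 dB


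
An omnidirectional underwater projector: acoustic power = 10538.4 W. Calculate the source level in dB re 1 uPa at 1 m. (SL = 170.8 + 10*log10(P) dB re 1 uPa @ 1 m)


SL = 170.8 + 10*log10(10538.4) = 170.8 + 40.23 = 211.03

211.03 dB


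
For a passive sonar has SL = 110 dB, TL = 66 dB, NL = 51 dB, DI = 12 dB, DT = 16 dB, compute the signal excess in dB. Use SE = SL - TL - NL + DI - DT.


SE = SL - TL - NL + DI - DT = 110 - 66 - 51 + 12 - 16 = -11

-11 dB


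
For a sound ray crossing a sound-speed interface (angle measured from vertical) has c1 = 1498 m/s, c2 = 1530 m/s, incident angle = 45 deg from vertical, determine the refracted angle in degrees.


46.24 deg


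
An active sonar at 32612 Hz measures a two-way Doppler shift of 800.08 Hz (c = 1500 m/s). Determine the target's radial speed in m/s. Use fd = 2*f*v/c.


18.4 m/s


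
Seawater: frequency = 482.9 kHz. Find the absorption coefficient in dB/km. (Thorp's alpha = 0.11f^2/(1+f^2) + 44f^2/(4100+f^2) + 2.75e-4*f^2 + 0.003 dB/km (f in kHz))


f^2 = 233192.41
alpha = 0.11*233192.41/(1+233192.41) + 44*233192.41/(4100+233192.41) + 2.75e-4*233192.41 + 0.003 = 107.481

107.481 dB/km


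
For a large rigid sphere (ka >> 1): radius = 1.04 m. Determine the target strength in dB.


TS = 10*log10(1.04^2 / 4) = 10*log10(0.2704) = -5.68

-5.68 dB


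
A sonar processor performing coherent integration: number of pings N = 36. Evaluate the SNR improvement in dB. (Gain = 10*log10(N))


Gain = 10*log10(36) = 15.56

15.56 dB


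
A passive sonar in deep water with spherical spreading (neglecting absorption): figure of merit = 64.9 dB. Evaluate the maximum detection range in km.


At max range FOM = TL, so 20*log10(R) = 64.9
R = 10^(64.9/20) = 1757.92 m = 1.76 km

1.76 km


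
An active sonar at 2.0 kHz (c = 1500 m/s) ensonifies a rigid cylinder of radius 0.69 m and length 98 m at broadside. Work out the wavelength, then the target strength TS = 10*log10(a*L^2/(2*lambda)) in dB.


Step 1: lambda = c/f = 1500/2000 = 0.75 m
Step 2: TS = 10*log10(a*L^2/(2*lambda)) = 10*log10(0.69*98^2/(2*0.75)) = 36.45

36.45 dB


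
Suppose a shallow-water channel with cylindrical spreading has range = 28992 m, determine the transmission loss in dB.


TL = 10*log10(28992) = 44.62

44.62 dB


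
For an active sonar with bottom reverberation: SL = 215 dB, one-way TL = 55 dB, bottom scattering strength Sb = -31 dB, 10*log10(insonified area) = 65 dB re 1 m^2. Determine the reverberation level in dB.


RL = SL - 2*TL + Sb + 10*log10(A) = 215 - 2*55 + (-31) + 65 = 139

139 dB


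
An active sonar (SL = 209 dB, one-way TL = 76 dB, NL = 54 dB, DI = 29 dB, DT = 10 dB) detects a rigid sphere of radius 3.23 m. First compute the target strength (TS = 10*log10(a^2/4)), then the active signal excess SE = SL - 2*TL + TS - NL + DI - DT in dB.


Step 1: TS = 10*log10(3.23^2/4) = 4.16 dB
Step 2: SE = SL - 2*TL + TS - NL + DI - DT = 209 - 2*76 + (4.16) - 54 + 29 - 10 = 26.16

26.16 dB


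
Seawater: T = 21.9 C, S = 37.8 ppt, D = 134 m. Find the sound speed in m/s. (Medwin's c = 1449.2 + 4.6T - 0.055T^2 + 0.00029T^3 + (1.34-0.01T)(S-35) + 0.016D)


c = 1449.2 + 4.6*21.9 - 0.055*21.9^2 + 0.00029*21.9^3 + (1.34 - 0.01*21.9)*(37.8 - 35) + 0.016*134 = 1531.89

1531.89 m/s


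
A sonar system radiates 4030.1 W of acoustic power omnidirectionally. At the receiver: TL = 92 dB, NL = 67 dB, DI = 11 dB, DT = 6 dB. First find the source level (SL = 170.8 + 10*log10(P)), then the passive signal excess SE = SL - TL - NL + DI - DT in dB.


Step 1: SL = 170.8 + 10*log10(4030.1) = 206.85 dB
Step 2: SE = SL - TL - NL + DI - DT = 206.85 - 92 - 67 + 11 - 6 = 52.85

52.85 dB


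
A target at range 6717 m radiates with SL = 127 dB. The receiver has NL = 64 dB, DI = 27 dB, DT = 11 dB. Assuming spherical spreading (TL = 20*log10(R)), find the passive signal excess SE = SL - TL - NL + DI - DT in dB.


2.46 dB


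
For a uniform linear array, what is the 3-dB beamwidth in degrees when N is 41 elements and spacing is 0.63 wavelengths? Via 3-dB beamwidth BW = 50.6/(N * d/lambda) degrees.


BW = 50.6 / (41 * 0.63) = 50.6 / 25.83 = 1.96

1.96 deg


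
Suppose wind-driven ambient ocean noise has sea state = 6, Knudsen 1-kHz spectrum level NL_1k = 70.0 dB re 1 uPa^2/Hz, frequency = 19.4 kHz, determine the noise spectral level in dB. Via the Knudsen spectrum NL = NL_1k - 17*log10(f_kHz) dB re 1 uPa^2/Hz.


48.11 dB


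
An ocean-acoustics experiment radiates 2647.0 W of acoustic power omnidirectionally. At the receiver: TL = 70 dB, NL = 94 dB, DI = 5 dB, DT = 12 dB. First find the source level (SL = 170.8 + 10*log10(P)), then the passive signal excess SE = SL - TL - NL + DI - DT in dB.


Step 1: SL = 170.8 + 10*log10(2647.0) = 205.03 dB
Step 2: SE = SL - TL - NL + DI - DT = 205.03 - 70 - 94 + 5 - 12 = 34.03

34.03 dB


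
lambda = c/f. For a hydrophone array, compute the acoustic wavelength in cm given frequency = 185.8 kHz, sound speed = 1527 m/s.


0.82 cm


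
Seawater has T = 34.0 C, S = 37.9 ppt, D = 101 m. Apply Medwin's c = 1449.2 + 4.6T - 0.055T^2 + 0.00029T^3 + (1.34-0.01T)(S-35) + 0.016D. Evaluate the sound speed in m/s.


1557.93 m/s


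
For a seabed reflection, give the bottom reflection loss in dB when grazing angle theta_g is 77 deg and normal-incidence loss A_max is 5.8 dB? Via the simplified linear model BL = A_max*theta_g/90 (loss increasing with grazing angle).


4.96 dB


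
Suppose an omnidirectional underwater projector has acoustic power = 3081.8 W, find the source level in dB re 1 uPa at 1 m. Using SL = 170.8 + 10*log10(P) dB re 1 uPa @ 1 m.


SL = 170.8 + 10*log10(3081.8) = 170.8 + 34.89 = 205.69

205.69 dB


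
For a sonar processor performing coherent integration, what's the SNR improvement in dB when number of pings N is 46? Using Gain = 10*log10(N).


16.63 dB


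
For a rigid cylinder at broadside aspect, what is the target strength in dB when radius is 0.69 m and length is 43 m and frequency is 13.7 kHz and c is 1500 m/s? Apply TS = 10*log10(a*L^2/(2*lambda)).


lambda = 1500/13700 = 0.10949 m
TS = 10*log10(0.69*43^2/(2*0.10949)) = 37.65

37.65 dB


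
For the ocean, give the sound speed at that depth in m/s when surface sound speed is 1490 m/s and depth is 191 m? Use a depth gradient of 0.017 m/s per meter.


c = 1490 + 0.017 * 191 = 1493.247

1493.247 m/s


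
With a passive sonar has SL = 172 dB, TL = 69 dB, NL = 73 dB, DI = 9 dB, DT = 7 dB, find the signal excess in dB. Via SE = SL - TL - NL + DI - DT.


SE = SL - TL - NL + DI - DT = 172 - 69 - 73 + 9 - 7 = 32

32 dB


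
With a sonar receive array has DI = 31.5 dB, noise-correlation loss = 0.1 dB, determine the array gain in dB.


31.4 dB


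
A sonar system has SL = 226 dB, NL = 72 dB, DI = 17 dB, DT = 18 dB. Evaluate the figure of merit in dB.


FOM = SL - NL + DI - DT = 226 - 72 + 17 - 18 = 153

153 dB


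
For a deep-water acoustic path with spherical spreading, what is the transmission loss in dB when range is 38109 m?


TL = 20*log10(38109) = 91.62

91.62 dB


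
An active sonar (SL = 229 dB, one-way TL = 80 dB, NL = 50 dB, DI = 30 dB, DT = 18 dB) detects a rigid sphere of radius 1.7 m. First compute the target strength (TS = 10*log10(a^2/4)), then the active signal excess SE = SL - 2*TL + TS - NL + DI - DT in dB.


Step 1: TS = 10*log10(1.7^2/4) = -1.41 dB
Step 2: SE = SL - 2*TL + TS - NL + DI - DT = 229 - 2*80 + (-1.41) - 50 + 30 - 18 = 29.59

29.59 dB


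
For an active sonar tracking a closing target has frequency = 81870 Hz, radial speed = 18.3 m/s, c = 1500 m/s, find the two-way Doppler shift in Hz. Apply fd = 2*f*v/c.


fd = 2*f*v/c = 2 * 81870 * 18.3 / 1500 = 1997.63

1997.63 Hz


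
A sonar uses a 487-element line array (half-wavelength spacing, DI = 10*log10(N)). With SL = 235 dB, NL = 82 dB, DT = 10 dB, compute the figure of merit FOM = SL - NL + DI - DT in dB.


Step 1: DI = 10*log10(487) = 26.88 dB
Step 2: FOM = SL - NL + DI - DT = 235 - 82 + 26.88 - 10 = 169.88

169.88 dB


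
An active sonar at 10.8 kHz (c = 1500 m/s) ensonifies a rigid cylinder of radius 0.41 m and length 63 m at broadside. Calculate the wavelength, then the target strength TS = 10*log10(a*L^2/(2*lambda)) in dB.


Step 1: lambda = c/f = 1500/10800 = 0.13889 m
Step 2: TS = 10*log10(a*L^2/(2*lambda)) = 10*log10(0.41*63^2/(2*0.13889)) = 37.68

37.68 dB


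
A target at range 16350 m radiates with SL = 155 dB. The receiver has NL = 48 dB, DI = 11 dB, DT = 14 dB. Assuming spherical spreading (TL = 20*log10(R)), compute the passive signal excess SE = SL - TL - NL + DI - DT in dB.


Step 1: TL = 20*log10(16350) = 84.27 dB
Step 2: SE = 155 - 84.27 - 48 + 11 - 14 = 19.73

19.73 dB


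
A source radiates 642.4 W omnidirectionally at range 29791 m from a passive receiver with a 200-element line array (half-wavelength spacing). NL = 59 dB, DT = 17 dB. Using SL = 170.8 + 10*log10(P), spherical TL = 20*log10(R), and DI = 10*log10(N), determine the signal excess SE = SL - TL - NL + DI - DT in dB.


Step 1: SL = 170.8 + 10*log10(642.4) = 198.88 dB
Step 2: TL = 20*log10(29791) = 89.48 dB
Step 3: DI = 10*log10(200) = 23.01 dB
Step 4: SE = SL - TL - NL + DI - DT = 198.88 - 89.48 - 59 + 23.01 - 17 = 56.41

56.41 dB


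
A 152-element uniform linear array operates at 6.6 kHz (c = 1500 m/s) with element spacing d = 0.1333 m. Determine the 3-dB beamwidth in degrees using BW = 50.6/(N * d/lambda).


0.57 deg


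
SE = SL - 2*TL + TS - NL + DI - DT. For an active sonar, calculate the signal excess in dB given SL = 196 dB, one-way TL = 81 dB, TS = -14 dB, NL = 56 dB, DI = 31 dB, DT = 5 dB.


SE = SL - 2*TL + TS - NL + DI - DT = 196 - 2*81 + (-14) - 56 + 31 - 5 = -10

-10 dB


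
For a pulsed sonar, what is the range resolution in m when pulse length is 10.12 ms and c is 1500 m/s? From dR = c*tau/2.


7.59 m


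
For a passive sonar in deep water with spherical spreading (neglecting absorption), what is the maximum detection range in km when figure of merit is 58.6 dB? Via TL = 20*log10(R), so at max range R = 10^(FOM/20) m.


0.85 km


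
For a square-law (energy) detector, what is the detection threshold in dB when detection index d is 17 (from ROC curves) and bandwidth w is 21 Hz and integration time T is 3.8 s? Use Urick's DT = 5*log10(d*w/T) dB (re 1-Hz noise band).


DT = 5*log10(d*w/T) = 5*log10(17 * 21 / 3.8) = 5*log10(93.95) = 9.86

9.86 dB


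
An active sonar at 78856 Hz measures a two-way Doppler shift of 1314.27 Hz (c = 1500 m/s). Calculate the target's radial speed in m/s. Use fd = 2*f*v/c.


12.5 m/s


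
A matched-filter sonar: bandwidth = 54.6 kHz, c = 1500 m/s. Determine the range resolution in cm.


dR = c/(2*BW) = 1500 / (2 * 54.6e3) = 0.0137 m = 1.37 cm

1.37 cm


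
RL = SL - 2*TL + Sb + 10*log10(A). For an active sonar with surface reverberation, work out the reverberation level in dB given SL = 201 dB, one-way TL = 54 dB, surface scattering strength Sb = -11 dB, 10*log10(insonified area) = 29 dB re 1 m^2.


RL = SL - 2*TL + Sb + 10*log10(A) = 201 - 2*54 + (-11) + 29 = 111

111 dB


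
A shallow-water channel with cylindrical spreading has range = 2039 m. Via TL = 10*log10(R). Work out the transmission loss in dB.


TL = 10*log10(2039) = 33.09

33.09 dB


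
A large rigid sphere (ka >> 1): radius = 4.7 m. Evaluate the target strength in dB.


7.42 dB


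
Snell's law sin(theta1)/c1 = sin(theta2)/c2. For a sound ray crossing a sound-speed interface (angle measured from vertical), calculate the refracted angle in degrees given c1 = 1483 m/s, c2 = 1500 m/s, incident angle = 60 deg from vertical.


sin(theta2) = (c2/c1)*sin(theta1) = (1500/1483)*sin(60 deg) = 0.87595
theta2 = arcsin(0.87595) = 61.16

61.16 deg


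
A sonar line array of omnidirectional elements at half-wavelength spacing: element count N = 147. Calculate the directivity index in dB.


21.67 dB


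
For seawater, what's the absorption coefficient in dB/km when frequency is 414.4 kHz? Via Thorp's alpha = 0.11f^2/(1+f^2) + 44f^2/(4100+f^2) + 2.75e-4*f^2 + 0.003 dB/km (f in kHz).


90.312 dB/km


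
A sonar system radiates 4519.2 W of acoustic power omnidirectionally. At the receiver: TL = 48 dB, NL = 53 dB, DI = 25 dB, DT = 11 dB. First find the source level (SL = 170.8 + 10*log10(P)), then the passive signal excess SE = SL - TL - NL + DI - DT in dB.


Step 1: SL = 170.8 + 10*log10(4519.2) = 207.35 dB
Step 2: SE = SL - TL - NL + DI - DT = 207.35 - 48 - 53 + 25 - 11 = 120.35

120.35 dB


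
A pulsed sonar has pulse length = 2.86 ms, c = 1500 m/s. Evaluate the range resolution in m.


dR = c*tau/2 = 1500 * 2.86e-3 / 2 = 2.145

2.145 m


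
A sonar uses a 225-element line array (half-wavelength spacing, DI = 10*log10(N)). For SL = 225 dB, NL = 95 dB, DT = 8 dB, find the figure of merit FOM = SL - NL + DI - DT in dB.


Step 1: DI = 10*log10(225) = 23.52 dB
Step 2: FOM = SL - NL + DI - DT = 225 - 95 + 23.52 - 8 = 145.52

145.52 dB


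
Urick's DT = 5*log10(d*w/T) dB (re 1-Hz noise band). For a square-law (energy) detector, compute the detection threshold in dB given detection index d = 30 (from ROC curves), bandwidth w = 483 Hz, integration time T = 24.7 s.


DT = 5*log10(d*w/T) = 5*log10(30 * 483 / 24.7) = 5*log10(586.64) = 13.84

13.84 dB


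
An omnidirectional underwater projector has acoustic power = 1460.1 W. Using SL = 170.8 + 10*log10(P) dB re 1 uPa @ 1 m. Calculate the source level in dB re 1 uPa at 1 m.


SL = 170.8 + 10*log10(1460.1) = 170.8 + 31.64 = 202.44

202.44 dB


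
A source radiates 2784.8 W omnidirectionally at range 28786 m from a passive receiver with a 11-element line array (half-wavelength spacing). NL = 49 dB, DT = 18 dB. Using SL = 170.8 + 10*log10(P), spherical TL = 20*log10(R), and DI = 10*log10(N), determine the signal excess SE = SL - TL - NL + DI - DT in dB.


Step 1: SL = 170.8 + 10*log10(2784.8) = 205.25 dB
Step 2: TL = 20*log10(28786) = 89.18 dB
Step 3: DI = 10*log10(11) = 10.41 dB
Step 4: SE = SL - TL - NL + DI - DT = 205.25 - 89.18 - 49 + 10.41 - 18 = 59.48

59.48 dB


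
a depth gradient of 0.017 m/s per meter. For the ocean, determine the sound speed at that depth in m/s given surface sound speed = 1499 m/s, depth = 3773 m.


c = 1499 + 0.017 * 3773 = 1563.141

1563.141 m/s


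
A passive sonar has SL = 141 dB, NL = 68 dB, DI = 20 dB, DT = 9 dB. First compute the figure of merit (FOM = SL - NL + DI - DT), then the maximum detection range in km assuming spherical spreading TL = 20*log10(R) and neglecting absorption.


Step 1: FOM = SL - NL + DI - DT = 141 - 68 + 20 - 9 = 84 dB
Step 2: at max range FOM = TL = 20*log10(R), so R = 10^(84/20) = 15848.93 m = 15.85 km

15.85 km


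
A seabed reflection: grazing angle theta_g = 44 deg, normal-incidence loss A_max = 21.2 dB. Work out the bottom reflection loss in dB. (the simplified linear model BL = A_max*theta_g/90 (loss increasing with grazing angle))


BL = A_max * theta_g / 90 = 21.2 * 44 / 90 = 10.36

10.36 dB


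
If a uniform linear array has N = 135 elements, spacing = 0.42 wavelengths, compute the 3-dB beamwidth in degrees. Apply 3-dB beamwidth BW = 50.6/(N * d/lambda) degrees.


BW = 50.6 / (135 * 0.42) = 50.6 / 56.7 = 0.89

0.89 deg


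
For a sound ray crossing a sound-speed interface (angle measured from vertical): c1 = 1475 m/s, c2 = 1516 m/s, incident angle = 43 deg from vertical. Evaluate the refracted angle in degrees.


sin(theta2) = (c2/c1)*sin(theta1) = (1516/1475)*sin(43 deg) = 0.70096
theta2 = arcsin(0.70096) = 44.5

44.5 deg


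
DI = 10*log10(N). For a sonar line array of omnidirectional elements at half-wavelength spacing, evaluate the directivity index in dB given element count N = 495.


26.95 dB


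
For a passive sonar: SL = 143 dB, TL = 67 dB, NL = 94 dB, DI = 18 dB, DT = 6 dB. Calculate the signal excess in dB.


SE = SL - TL - NL + DI - DT = 143 - 67 - 94 + 18 - 6 = -6

-6 dB


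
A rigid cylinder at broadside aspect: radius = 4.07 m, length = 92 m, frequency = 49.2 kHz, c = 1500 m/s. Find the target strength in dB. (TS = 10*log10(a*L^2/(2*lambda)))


57.52 dB


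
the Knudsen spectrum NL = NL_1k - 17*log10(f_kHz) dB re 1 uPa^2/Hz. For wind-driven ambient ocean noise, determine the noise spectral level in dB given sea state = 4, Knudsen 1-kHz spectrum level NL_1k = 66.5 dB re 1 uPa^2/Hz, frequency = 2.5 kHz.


NL = NL_1k - 17*log10(f_kHz) = 66.5 - 17*log10(2.5) = 66.5 - (6.76) = 59.74

59.74 dB


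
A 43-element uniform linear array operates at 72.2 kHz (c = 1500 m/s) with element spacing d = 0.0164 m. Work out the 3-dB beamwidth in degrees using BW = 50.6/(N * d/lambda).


Step 1: lambda = 1500/72200 = 0.02078 m
Step 2: d/lambda = 0.0164/0.02078 = 0.7892
Step 3: BW = 50.6/(N * d/lambda) = 50.6/(43 * 0.7892) = 1.49

1.49 deg


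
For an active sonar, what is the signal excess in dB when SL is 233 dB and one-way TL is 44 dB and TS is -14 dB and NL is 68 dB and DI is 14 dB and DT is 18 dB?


SE = SL - 2*TL + TS - NL + DI - DT = 233 - 2*44 + (-14) - 68 + 14 - 18 = 59

59 dB


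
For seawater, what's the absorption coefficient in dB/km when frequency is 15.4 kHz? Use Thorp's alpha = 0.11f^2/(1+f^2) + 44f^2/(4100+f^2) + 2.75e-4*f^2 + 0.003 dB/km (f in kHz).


2.584 dB/km


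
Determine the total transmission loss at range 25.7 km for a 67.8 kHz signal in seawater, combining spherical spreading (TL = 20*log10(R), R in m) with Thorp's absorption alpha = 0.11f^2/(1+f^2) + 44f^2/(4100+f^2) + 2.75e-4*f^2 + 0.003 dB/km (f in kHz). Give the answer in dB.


Step 1 (Thorp): alpha = 0.11*4596.84/(1+4596.84) + 44*4596.84/(4100+4596.84) + 2.75e-4*4596.84 + 0.003 = 24.6339 dB/km
Step 2: TL_spread = 20*log10(25700) = 88.2 dB
Step 3: TL_abs = alpha*R = 24.6339 * 25.7 = 633.09 dB
Step 4: TL_total = 88.2 + 633.09 = 721.29

721.29 dB


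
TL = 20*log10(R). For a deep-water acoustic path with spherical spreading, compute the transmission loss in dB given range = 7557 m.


TL = 20*log10(7557) = 77.57

77.57 dB


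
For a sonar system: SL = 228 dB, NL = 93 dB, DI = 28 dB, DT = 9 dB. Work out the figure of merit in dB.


FOM = SL - NL + DI - DT = 228 - 93 + 28 - 9 = 154

154 dB


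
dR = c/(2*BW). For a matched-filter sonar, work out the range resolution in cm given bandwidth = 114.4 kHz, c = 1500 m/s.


0.66 cm


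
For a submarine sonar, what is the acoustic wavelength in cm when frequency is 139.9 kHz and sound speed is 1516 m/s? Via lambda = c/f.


lambda = c/f = 1516 / 139900 = 0.0108 m = 1.08 cm

1.08 cm


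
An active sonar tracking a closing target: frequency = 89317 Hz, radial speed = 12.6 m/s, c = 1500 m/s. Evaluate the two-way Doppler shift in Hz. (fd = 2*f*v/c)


fd = 2*f*v/c = 2 * 89317 * 12.6 / 1500 = 1500.53

1500.53 Hz


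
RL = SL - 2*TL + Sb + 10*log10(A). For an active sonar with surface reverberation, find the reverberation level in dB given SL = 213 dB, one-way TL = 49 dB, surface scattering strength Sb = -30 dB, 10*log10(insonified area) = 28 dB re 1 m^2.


113 dB


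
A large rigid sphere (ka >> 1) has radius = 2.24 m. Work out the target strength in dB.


0.98 dB


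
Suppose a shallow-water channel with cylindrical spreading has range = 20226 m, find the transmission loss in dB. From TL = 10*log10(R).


43.06 dB


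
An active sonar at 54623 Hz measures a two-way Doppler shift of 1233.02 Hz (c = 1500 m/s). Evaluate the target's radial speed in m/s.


From fd = 2*f*v/c, v = c*fd/(2*f) = 1500 * 1233.02 / (2*54623) = 16.93

16.93 m/s


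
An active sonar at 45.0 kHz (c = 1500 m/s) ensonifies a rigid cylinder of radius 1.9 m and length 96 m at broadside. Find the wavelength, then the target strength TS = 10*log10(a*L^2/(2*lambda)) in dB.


Step 1: lambda = c/f = 1500/45000 = 0.03333 m
Step 2: TS = 10*log10(a*L^2/(2*lambda)) = 10*log10(1.9*96^2/(2*0.03333)) = 54.19

54.19 dB


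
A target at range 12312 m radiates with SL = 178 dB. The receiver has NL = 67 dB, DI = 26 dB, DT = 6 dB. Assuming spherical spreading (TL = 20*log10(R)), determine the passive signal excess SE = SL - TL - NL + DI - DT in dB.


49.19 dB


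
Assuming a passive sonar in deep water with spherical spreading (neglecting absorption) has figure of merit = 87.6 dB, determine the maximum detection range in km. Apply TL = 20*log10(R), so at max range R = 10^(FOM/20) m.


At max range FOM = TL, so 20*log10(R) = 87.6
R = 10^(87.6/20) = 23988.33 m = 23.99 km

23.99 km


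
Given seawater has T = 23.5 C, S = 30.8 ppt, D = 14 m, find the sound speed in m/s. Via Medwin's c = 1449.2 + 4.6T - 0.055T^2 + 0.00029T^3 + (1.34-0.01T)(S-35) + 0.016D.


1526.27 m/s


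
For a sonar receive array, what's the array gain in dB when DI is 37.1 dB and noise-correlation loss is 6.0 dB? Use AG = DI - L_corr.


AG = DI - L_corr = 37.1 - 6.0 = 31.1

31.1 dB


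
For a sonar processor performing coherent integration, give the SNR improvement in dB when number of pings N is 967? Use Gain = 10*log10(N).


Gain = 10*log10(967) = 29.85

29.85 dB
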